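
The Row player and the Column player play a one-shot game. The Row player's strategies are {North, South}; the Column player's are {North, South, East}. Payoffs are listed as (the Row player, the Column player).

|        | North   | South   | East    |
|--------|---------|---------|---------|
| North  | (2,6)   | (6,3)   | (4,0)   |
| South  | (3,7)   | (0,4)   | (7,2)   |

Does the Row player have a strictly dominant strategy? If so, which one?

None

Check whether one of the Row player's strategies beats all alternatives regardless of what the opponent does.
North is not dominant: against North, South gives 3 > 2.
South is not dominant: against South, North gives 6 > 0.
No single strategy is best against every opponent action.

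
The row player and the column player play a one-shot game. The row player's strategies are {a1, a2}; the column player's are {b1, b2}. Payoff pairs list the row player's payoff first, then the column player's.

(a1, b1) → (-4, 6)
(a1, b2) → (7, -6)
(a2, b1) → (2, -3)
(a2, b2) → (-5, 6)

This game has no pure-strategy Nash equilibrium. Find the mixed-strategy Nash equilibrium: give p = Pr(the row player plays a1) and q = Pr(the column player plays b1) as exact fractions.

Each player's mixing probability is pinned down by making the *other* player indifferent.
The column player indifferent between b1 and b2: p·6 + (1−p)·(-3) = p·(-6) + (1−p)·6 ⟹ (-3) + 9p = 6 + (-12)p ⟹ p = 3/7.
The row player indifferent between a1 and a2: q·(-4) + (1−q)·7 = q·2 + (1−q)·(-5) ⟹ 7 + (-11)q = (-5) + 7q ⟹ q = 2/3.

p = 3/7, q = 2/3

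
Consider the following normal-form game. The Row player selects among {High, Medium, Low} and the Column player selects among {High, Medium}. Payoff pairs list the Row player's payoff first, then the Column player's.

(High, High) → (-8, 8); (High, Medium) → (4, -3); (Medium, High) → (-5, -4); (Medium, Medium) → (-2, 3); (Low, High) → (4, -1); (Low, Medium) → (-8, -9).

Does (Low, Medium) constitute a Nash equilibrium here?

No

Holding the Column player at Medium: the Row player gets -8 from Low but could get 4 by switching to High. The Row player has a profitable deviation.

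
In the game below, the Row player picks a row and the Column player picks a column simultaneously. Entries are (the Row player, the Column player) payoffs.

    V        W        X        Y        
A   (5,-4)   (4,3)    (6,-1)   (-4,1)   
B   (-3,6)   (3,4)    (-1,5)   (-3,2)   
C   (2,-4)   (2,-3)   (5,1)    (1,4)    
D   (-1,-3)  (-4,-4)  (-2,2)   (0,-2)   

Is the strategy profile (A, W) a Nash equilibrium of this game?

Holding the Column player at W: the Row player gets 4 from A, versus 3 from B, 2 from C, -4 from D. No profitable deviation for the Row player.
Holding the Row player at A: the Column player gets 3 from W, versus -4 from V, -1 from X, 1 from Y. No profitable deviation for the Column player either.

Yes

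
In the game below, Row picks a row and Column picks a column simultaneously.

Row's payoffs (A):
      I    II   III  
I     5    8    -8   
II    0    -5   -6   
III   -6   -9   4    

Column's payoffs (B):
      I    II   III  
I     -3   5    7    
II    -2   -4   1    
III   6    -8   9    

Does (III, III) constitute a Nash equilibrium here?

Yes

Holding Column at III: Row gets 4 from III, versus -8 from I, -6 from II. No profitable deviation for Row.
Holding Row at III: Column gets 9 from III, versus 6 from I, -8 from II. No profitable deviation for Column either.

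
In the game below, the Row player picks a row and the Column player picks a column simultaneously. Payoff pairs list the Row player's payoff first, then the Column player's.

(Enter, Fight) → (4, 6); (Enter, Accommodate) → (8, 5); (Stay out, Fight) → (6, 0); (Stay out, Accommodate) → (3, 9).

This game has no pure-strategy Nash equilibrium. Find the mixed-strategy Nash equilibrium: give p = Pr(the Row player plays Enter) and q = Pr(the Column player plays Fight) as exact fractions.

p = 9/10, q = 5/7

Each player's mixing probability is pinned down by making the *other* player indifferent.
The Column player indifferent between Fight and Accommodate: p·6 + (1−p)·0 = p·5 + (1−p)·9 ⟹ 0 + 6p = 9 + (-4)p ⟹ p = 9/10.
The Row player indifferent between Enter and Stay out: q·4 + (1−q)·8 = q·6 + (1−q)·3 ⟹ 8 + (-4)q = 3 + 3q ⟹ q = 5/7.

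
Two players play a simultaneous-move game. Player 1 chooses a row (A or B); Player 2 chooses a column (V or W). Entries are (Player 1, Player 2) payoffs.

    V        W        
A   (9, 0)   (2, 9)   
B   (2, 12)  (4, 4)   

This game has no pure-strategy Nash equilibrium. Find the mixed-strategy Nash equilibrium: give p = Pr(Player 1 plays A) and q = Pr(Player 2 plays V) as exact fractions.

p = 8/17, q = 2/9

Each player's mixing probability is pinned down by making the *other* player indifferent.
Player 2 indifferent between V and W: p·0 + (1−p)·12 = p·9 + (1−p)·4 ⟹ 12 + (-12)p = 4 + 5p ⟹ p = 8/17.
Player 1 indifferent between A and B: q·9 + (1−q)·2 = q·2 + (1−q)·4 ⟹ 2 + 7q = 4 + (-2)q ⟹ q = 2/9.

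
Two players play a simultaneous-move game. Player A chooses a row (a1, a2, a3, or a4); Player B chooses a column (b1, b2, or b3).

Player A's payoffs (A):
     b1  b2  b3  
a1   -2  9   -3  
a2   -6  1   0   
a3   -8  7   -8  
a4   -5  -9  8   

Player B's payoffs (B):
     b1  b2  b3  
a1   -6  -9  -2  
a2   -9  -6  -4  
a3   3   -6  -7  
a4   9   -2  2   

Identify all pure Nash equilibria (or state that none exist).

A profile is a Nash equilibrium when each player is best-responding to the other.
Player A's best responses — vs b1: a1 (payoff -2); vs b2: a1 (payoff 9); vs b3: a4 (payoff 8).
Player B's best responses — vs a1: b3 (payoff -2); vs a2: b3 (payoff -4); vs a3: b1 (payoff 3); vs a4: b1 (payoff 9).
No cell has both players best-responding. For instance, Player A's best reply to b2 is a1, but against a1 Player B prefers b3 over b2.

No pure-strategy Nash equilibrium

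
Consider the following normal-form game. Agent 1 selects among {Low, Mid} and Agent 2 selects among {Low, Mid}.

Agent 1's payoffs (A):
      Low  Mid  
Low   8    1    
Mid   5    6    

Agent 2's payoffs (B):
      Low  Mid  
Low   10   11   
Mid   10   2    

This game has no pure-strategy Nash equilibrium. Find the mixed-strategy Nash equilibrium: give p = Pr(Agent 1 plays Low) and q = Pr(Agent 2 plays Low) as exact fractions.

Each player's mixing probability is pinned down by making the *other* player indifferent.
Agent 2 indifferent between Low and Mid: p·10 + (1−p)·10 = p·11 + (1−p)·2 ⟹ 10 + 0p = 2 + 9p ⟹ p = 8/9.
Agent 1 indifferent between Low and Mid: q·8 + (1−q)·1 = q·5 + (1−q)·6 ⟹ 1 + 7q = 6 + (-1)q ⟹ q = 5/8.

p = 8/9, q = 5/8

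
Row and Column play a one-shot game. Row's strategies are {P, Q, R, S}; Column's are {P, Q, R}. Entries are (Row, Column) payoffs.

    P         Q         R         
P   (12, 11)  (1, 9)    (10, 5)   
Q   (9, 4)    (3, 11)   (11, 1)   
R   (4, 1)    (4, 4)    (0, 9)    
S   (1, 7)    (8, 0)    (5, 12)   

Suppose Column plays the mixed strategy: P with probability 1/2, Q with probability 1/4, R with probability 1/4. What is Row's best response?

Row's best reply maximizes expected payoff against the mix.
P: (1/2)·12 + (1/4)·1 + (1/4)·10 = 35/4
Q: (1/2)·9 + (1/4)·3 + (1/4)·11 = 8
R: (1/2)·4 + (1/4)·4 + (1/4)·0 = 3
S: (1/2)·1 + (1/4)·8 + (1/4)·5 = 15/4
Highest expected payoff is 35/4, from P.

P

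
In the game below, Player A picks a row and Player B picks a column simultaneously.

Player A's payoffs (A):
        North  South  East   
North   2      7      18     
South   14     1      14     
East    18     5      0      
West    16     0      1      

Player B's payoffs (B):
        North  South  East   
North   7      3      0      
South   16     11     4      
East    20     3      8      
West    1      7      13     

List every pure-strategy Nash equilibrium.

(East, North)

Find each player's best response to every opponent strategy; NE are the intersections.
Player A's best responses — vs North: East (payoff 18); vs South: North (payoff 7); vs East: North (payoff 18).
Player B's best responses — vs North: North (payoff 7); vs South: North (payoff 16); vs East: North (payoff 20); vs West: East (payoff 13).
The only mutual best response is (East, North); neither player gains by switching there.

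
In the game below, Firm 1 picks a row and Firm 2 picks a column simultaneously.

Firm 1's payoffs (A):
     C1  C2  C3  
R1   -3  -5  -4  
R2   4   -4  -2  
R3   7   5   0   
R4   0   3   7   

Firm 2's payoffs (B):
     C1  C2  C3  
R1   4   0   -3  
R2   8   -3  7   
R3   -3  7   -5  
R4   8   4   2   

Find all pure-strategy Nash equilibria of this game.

Check mutual best responses: a cell is a NE iff neither player can gain by unilaterally deviating.
Firm 1's best responses — vs C1: R3 (payoff 7); vs C2: R3 (payoff 5); vs C3: R4 (payoff 7).
Firm 2's best responses — vs R1: C1 (payoff 4); vs R2: C1 (payoff 8); vs R3: C2 (payoff 7); vs R4: C1 (payoff 8).
The only mutual best response is (R3, C2); neither player gains by switching there.

(R3, C2)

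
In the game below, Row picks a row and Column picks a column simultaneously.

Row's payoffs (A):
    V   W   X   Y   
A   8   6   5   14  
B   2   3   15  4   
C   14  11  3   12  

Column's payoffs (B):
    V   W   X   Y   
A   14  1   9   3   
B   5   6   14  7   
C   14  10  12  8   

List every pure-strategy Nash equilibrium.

(B, X) and (C, V)

Check mutual best responses: a cell is a NE iff neither player can gain by unilaterally deviating.
Row's best responses — vs V: C (payoff 14); vs W: C (payoff 11); vs X: B (payoff 15); vs Y: A (payoff 14).
Column's best responses — vs A: V (payoff 14); vs B: X (payoff 14); vs C: V (payoff 14).
Mutual best responses occur at (B, X) and (C, V); at each, neither player gains by switching.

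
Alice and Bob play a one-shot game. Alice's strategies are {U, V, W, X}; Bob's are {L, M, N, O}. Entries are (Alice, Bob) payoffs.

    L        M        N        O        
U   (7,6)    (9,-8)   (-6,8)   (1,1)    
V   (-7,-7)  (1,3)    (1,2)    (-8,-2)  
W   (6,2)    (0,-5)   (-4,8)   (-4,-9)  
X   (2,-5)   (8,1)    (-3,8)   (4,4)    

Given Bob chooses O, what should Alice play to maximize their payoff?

With Bob fixed at O, Alice's payoffs are: U → 1, V → -8, W → -4, X → 4.
The maximum is 4, achieved by X.

X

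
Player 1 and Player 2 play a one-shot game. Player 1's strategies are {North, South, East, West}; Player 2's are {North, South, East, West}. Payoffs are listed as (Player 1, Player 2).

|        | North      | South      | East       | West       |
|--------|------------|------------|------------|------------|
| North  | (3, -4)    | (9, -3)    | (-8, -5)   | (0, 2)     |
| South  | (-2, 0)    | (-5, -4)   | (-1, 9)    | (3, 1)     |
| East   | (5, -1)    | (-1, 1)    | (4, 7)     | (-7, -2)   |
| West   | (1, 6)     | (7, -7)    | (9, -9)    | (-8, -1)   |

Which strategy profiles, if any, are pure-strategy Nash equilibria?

None

Check mutual best responses: a cell is a NE iff neither player can gain by unilaterally deviating.
Player 1's best responses — vs North: East (payoff 5); vs South: North (payoff 9); vs East: West (payoff 9); vs West: South (payoff 3).
Player 2's best responses — vs North: West (payoff 2); vs South: East (payoff 9); vs East: East (payoff 7); vs West: North (payoff 6).
No cell has both players best-responding. For instance, Player 1's best reply to South is North, but against North Player 2 prefers West over South.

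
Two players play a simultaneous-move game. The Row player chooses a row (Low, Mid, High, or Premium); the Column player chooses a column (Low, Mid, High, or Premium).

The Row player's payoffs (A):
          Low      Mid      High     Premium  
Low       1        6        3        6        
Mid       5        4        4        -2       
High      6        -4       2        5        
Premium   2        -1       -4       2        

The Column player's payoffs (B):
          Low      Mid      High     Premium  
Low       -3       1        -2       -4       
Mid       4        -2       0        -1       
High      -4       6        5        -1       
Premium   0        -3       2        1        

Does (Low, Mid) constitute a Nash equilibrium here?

Yes

Holding the Column player at Mid: the Row player gets 6 from Low, versus 4 from Mid, -4 from High, -1 from Premium. No profitable deviation for the Row player.
Holding the Row player at Low: the Column player gets 1 from Mid, versus -3 from Low, -2 from High, -4 from Premium. No profitable deviation for the Column player either.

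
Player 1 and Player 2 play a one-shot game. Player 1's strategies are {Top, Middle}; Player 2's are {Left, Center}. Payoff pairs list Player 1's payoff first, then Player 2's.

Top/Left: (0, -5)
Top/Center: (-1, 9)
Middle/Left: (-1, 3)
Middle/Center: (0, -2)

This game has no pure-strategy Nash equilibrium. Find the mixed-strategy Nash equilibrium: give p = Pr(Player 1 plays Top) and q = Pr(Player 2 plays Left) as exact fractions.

p = 5/19, q = 1/2

In a mixed NE each player is indifferent between their pure strategies, so the opponent's mix sets the indifference.
Player 2 indifferent between Left and Center: p·(-5) + (1−p)·3 = p·9 + (1−p)·(-2) ⟹ 3 + (-8)p = (-2) + 11p ⟹ p = 5/19.
Player 1 indifferent between Top and Middle: q·0 + (1−q)·(-1) = q·(-1) + (1−q)·0 ⟹ (-1) + 1q = 0 + (-1)q ⟹ q = 1/2.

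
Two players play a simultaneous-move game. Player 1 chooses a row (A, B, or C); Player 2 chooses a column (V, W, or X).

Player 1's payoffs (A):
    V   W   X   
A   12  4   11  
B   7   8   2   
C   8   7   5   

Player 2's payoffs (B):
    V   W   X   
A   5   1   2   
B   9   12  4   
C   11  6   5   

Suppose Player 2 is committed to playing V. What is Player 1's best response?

With Player 2 fixed at V, Player 1's payoffs are: A → 12, B → 7, C → 8.
The maximum is 12, achieved by A.

A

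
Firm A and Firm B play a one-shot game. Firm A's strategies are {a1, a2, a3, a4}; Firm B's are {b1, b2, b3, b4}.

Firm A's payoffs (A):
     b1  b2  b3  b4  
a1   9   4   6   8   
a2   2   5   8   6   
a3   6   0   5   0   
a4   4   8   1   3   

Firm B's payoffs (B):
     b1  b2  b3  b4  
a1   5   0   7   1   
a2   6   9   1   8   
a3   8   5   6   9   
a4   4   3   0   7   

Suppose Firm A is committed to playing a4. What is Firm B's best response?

With Firm A fixed at a4, Firm B's payoffs are: b1 → 4, b2 → 3, b3 → 0, b4 → 7.
The maximum is 7, achieved by b4.

b4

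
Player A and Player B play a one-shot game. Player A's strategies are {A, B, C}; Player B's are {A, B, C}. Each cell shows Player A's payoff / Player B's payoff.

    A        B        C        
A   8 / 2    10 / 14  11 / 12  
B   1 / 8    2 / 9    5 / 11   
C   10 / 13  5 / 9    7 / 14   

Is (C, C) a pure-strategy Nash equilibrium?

Holding Player B at C: Player A gets 7 from C but could get 11 by switching to A. Player A has a profitable deviation.

No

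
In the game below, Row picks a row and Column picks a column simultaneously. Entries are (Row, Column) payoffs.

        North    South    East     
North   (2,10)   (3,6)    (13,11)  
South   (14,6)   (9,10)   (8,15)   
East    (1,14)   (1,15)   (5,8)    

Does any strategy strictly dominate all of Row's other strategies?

Check whether one of Row's strategies beats all alternatives regardless of what the opponent does.
North is not dominant: against North, South gives 14 > 2.
South is not dominant: against East, North gives 13 > 8.
East is not dominant: against North, North gives 2 > 1.
No single strategy is best against every opponent action.

None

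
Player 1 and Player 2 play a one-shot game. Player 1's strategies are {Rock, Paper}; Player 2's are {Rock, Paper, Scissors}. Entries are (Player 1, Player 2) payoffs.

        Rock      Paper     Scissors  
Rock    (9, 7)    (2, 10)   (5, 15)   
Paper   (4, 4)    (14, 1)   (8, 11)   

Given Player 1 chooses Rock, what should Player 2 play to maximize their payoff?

Scissors

With Player 1 fixed at Rock, Player 2's payoffs are: Rock → 7, Paper → 10, Scissors → 15.
The maximum is 15, achieved by Scissors.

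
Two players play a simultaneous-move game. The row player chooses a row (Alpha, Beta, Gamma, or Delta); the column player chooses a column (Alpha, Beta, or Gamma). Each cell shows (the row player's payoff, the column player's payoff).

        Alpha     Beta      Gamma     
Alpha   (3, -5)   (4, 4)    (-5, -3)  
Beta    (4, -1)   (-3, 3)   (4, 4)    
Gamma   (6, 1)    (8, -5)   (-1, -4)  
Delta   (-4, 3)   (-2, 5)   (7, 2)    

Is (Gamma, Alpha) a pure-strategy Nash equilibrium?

Yes

Holding the column player at Alpha: the row player gets 6 from Gamma, versus 3 from Alpha, 4 from Beta, -4 from Delta. No profitable deviation for the row player.
Holding the row player at Gamma: the column player gets 1 from Alpha, versus -5 from Beta, -4 from Gamma. No profitable deviation for the column player either.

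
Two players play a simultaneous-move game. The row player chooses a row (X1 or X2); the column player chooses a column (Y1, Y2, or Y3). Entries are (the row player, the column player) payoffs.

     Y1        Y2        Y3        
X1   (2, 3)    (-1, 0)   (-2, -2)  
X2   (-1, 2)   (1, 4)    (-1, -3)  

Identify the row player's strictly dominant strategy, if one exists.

A strategy is strictly dominant if it gives the row player a strictly higher payoff than every other strategy, against every choice by the opponent.
X1 is not dominant: against Y2, X2 gives 1 > -1.
X2 is not dominant: against Y1, X1 gives 2 > -1.
No single strategy is best against every opponent action.

No strictly dominant strategy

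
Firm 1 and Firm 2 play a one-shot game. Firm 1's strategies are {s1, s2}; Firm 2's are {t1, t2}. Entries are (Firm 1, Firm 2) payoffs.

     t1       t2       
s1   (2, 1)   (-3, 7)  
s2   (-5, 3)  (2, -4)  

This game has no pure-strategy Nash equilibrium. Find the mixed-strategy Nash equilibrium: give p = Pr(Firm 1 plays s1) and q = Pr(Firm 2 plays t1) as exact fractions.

In a mixed NE each player is indifferent between their pure strategies, so the opponent's mix sets the indifference.
Firm 2 indifferent between t1 and t2: p·1 + (1−p)·3 = p·7 + (1−p)·(-4) ⟹ 3 + (-2)p = (-4) + 11p ⟹ p = 7/13.
Firm 1 indifferent between s1 and s2: q·2 + (1−q)·(-3) = q·(-5) + (1−q)·2 ⟹ (-3) + 5q = 2 + (-7)q ⟹ q = 5/12.

p = 7/13, q = 5/12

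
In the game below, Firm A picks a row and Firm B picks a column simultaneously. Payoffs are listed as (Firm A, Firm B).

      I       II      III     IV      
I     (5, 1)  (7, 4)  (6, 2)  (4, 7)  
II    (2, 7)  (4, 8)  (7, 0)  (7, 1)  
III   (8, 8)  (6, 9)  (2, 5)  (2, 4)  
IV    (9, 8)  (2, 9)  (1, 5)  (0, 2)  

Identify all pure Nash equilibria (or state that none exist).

Check mutual best responses: a cell is a NE iff neither player can gain by unilaterally deviating.
Firm A's best responses — vs I: IV (payoff 9); vs II: I (payoff 7); vs III: II (payoff 7); vs IV: II (payoff 7).
Firm B's best responses — vs I: IV (payoff 7); vs II: II (payoff 8); vs III: II (payoff 9); vs IV: II (payoff 9).
No cell has both players best-responding. For instance, Firm A's best reply to III is II, but against II Firm B prefers II over III.

No pure-strategy Nash equilibrium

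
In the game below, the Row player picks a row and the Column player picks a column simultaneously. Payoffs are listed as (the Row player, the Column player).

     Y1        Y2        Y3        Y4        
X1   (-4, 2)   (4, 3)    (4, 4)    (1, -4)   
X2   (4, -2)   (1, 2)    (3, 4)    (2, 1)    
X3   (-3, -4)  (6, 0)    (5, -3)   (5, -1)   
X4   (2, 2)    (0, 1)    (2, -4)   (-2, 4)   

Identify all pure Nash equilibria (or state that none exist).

A profile is a Nash equilibrium when each player is best-responding to the other.
The Row player's best responses — vs Y1: X2 (payoff 4); vs Y2: X3 (payoff 6); vs Y3: X3 (payoff 5); vs Y4: X3 (payoff 5).
The Column player's best responses — vs X1: Y3 (payoff 4); vs X2: Y3 (payoff 4); vs X3: Y2 (payoff 0); vs X4: Y4 (payoff 4).
The only mutual best response is (X3, Y2); neither player gains by switching there.

(X3, Y2)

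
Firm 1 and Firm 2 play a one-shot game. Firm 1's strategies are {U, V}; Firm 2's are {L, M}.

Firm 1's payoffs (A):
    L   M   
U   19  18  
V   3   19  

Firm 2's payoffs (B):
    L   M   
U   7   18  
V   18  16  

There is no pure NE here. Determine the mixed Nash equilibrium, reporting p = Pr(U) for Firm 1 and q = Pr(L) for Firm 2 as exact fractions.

p = 2/13, q = 1/17

In a mixed NE each player is indifferent between their pure strategies, so the opponent's mix sets the indifference.
Firm 2 indifferent between L and M: p·7 + (1−p)·18 = p·18 + (1−p)·16 ⟹ 18 + (-11)p = 16 + 2p ⟹ p = 2/13.
Firm 1 indifferent between U and V: q·19 + (1−q)·18 = q·3 + (1−q)·19 ⟹ 18 + 1q = 19 + (-16)q ⟹ q = 1/17.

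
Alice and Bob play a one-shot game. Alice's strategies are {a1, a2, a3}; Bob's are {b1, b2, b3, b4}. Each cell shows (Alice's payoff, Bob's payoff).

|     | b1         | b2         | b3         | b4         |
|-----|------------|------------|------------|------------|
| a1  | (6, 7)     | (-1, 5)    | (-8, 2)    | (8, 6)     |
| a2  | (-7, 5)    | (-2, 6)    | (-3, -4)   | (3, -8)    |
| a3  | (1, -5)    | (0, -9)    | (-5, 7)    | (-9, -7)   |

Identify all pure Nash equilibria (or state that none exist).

(a1, b1)

Check mutual best responses: a cell is a NE iff neither player can gain by unilaterally deviating.
Alice's best responses — vs b1: a1 (payoff 6); vs b2: a3 (payoff 0); vs b3: a2 (payoff -3); vs b4: a1 (payoff 8).
Bob's best responses — vs a1: b1 (payoff 7); vs a2: b2 (payoff 6); vs a3: b3 (payoff 7).
The only mutual best response is (a1, b1); neither player gains by switching there.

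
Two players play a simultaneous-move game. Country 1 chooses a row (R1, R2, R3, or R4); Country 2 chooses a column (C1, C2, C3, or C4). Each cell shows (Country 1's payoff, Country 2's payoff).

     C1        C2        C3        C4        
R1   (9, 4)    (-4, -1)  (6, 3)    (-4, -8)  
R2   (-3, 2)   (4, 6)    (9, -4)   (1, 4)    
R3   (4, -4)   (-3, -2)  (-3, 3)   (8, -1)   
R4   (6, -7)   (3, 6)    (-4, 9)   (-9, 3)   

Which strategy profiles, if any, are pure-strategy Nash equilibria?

Check mutual best responses: a cell is a NE iff neither player can gain by unilaterally deviating.
Country 1's best responses — vs C1: R1 (payoff 9); vs C2: R2 (payoff 4); vs C3: R2 (payoff 9); vs C4: R3 (payoff 8).
Country 2's best responses — vs R1: C1 (payoff 4); vs R2: C2 (payoff 6); vs R3: C3 (payoff 3); vs R4: C3 (payoff 9).
Mutual best responses occur at (R1, C1) and (R2, C2); at each, neither player gains by switching.

(R1, C1) and (R2, C2)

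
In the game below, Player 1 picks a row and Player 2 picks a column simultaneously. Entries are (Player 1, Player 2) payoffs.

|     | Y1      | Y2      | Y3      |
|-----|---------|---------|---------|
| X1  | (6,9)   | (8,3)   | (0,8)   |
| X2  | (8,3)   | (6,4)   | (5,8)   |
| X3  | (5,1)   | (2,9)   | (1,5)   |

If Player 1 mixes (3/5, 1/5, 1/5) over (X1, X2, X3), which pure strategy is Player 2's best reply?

Y3

Player 2's best reply maximizes expected payoff against the mix.
Y1: (3/5)·9 + (1/5)·3 + (1/5)·1 = 31/5
Y2: (3/5)·3 + (1/5)·4 + (1/5)·9 = 22/5
Y3: (3/5)·8 + (1/5)·8 + (1/5)·5 = 37/5
Highest expected payoff is 37/5, from Y3.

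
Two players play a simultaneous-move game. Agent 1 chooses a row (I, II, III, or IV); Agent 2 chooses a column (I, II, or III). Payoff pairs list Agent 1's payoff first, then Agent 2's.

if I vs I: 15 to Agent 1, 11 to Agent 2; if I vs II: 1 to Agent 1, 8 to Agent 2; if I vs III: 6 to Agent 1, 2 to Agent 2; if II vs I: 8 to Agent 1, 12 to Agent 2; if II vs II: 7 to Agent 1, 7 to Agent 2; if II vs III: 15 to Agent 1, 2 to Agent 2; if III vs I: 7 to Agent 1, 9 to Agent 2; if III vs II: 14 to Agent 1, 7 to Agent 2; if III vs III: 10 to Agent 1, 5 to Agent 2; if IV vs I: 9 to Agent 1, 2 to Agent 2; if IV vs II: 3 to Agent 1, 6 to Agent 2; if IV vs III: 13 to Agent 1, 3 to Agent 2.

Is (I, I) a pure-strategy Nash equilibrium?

Yes

Holding Agent 2 at I: Agent 1 gets 15 from I, versus 8 from II, 7 from III, 9 from IV. No profitable deviation for Agent 1.
Holding Agent 1 at I: Agent 2 gets 11 from I, versus 8 from II, 2 from III. No profitable deviation for Agent 2 either.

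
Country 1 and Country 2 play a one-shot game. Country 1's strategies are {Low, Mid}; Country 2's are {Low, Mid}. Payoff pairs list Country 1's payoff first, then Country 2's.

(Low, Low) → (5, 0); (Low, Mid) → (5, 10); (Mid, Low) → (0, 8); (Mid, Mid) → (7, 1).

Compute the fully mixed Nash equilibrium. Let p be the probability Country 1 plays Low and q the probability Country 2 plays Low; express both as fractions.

p = 7/17, q = 2/7

Each player's mixing probability is pinned down by making the *other* player indifferent.
Country 2 indifferent between Low and Mid: p·0 + (1−p)·8 = p·10 + (1−p)·1 ⟹ 8 + (-8)p = 1 + 9p ⟹ p = 7/17.
Country 1 indifferent between Low and Mid: q·5 + (1−q)·5 = q·0 + (1−q)·7 ⟹ 5 + 0q = 7 + (-7)q ⟹ q = 2/7.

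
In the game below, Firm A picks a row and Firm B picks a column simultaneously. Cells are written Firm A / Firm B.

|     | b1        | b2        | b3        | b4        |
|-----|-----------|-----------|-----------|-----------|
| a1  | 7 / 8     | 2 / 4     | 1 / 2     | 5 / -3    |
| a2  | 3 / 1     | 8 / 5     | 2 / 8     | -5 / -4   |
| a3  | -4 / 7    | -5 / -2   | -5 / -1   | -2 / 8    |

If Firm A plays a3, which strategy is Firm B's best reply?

With Firm A fixed at a3, Firm B's payoffs are: b1 → 7, b2 → -2, b3 → -1, b4 → 8.
The maximum is 8, achieved by b4.

b4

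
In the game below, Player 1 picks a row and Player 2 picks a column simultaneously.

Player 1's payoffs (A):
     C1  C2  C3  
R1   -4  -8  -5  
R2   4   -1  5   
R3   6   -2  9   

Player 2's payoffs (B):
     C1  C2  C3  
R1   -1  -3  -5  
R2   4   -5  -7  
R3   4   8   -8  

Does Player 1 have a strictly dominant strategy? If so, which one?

None

Check whether one of Player 1's strategies beats all alternatives regardless of what the opponent does.
R1 is not dominant: against C1, R2 gives 4 > -4.
R2 is not dominant: against C1, R3 gives 6 > 4.
R3 is not dominant: against C2, R2 gives -1 > -2.
No single strategy is best against every opponent action.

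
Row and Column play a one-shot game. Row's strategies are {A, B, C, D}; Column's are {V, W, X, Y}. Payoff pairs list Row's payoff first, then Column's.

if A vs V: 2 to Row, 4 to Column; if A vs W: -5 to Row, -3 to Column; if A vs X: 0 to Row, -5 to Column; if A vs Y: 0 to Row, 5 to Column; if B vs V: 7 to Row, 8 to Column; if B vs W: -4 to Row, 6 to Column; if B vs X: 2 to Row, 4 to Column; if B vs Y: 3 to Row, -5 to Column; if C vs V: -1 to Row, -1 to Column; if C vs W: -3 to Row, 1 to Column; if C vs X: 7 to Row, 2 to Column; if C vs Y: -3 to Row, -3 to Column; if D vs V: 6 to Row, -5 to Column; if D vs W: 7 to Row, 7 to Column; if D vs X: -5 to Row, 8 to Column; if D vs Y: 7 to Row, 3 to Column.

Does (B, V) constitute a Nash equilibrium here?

Holding Column at V: Row gets 7 from B, versus 2 from A, -1 from C, 6 from D. No profitable deviation for Row.
Holding Row at B: Column gets 8 from V, versus 6 from W, 4 from X, -5 from Y. No profitable deviation for Column either.

Yes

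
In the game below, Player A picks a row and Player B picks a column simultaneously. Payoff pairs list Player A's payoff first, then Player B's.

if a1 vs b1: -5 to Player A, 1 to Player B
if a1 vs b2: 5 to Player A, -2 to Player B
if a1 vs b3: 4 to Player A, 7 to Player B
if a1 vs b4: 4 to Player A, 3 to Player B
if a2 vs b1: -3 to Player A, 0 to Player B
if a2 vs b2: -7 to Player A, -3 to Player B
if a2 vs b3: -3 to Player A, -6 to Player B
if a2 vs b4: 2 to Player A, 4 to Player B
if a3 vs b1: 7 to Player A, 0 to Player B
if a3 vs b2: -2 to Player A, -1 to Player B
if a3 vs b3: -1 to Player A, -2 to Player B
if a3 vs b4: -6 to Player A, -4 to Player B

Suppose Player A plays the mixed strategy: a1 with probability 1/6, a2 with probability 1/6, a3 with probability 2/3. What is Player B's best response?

Player B's best reply maximizes expected payoff against the mix.
b1: (1/6)·1 + (1/6)·0 + (2/3)·0 = 1/6
b2: (1/6)·(-2) + (1/6)·(-3) + (2/3)·(-1) = -3/2
b3: (1/6)·7 + (1/6)·(-6) + (2/3)·(-2) = -7/6
b4: (1/6)·3 + (1/6)·4 + (2/3)·(-4) = -3/2
Highest expected payoff is 1/6, from b1.

b1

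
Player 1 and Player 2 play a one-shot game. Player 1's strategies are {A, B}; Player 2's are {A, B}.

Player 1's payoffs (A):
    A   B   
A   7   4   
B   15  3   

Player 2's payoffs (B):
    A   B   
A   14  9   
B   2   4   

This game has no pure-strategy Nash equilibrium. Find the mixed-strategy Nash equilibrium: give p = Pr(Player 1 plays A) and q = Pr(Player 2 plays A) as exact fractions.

In a mixed NE each player is indifferent between their pure strategies, so the opponent's mix sets the indifference.
Player 2 indifferent between A and B: p·14 + (1−p)·2 = p·9 + (1−p)·4 ⟹ 2 + 12p = 4 + 5p ⟹ p = 2/7.
Player 1 indifferent between A and B: q·7 + (1−q)·4 = q·15 + (1−q)·3 ⟹ 4 + 3q = 3 + 12q ⟹ q = 1/9.

p = 2/7, q = 1/9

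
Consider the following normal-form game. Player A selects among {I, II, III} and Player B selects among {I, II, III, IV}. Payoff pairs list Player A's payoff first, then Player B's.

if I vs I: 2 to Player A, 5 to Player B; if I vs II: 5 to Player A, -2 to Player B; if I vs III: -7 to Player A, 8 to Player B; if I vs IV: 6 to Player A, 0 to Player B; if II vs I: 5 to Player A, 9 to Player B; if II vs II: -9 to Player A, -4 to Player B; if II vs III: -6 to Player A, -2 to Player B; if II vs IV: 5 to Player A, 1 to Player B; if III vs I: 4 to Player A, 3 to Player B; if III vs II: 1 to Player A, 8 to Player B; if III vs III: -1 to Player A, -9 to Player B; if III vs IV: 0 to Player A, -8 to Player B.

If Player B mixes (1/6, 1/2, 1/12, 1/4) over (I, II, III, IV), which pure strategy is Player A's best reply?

I

Compute Player A's expected payoff from each pure strategy against the given mix.
I: (1/6)·2 + (1/2)·5 + (1/12)·(-7) + (1/4)·6 = 15/4
II: (1/6)·5 + (1/2)·(-9) + (1/12)·(-6) + (1/4)·5 = -35/12
III: (1/6)·4 + (1/2)·1 + (1/12)·(-1) + (1/4)·0 = 13/12
Highest expected payoff is 15/4, from I.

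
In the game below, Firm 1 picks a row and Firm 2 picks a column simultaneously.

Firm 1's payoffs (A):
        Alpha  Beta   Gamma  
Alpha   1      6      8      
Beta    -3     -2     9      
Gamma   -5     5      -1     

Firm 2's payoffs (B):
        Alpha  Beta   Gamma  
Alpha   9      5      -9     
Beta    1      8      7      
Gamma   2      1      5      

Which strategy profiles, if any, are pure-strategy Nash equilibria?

(Alpha, Alpha)

Check mutual best responses: a cell is a NE iff neither player can gain by unilaterally deviating.
Firm 1's best responses — vs Alpha: Alpha (payoff 1); vs Beta: Alpha (payoff 6); vs Gamma: Beta (payoff 9).
Firm 2's best responses — vs Alpha: Alpha (payoff 9); vs Beta: Beta (payoff 8); vs Gamma: Gamma (payoff 5).
The only mutual best response is (Alpha, Alpha); neither player gains by switching there.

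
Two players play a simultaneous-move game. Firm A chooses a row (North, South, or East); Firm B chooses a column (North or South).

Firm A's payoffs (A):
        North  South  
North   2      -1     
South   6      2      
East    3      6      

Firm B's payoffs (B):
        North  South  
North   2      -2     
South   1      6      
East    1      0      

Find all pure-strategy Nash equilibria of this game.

None

Find each player's best response to every opponent strategy; NE are the intersections.
Firm A's best responses — vs North: South (payoff 6); vs South: East (payoff 6).
Firm B's best responses — vs North: North (payoff 2); vs South: South (payoff 6); vs East: North (payoff 1).
No cell has both players best-responding. For instance, Firm A's best reply to North is South, but against South Firm B prefers South over North.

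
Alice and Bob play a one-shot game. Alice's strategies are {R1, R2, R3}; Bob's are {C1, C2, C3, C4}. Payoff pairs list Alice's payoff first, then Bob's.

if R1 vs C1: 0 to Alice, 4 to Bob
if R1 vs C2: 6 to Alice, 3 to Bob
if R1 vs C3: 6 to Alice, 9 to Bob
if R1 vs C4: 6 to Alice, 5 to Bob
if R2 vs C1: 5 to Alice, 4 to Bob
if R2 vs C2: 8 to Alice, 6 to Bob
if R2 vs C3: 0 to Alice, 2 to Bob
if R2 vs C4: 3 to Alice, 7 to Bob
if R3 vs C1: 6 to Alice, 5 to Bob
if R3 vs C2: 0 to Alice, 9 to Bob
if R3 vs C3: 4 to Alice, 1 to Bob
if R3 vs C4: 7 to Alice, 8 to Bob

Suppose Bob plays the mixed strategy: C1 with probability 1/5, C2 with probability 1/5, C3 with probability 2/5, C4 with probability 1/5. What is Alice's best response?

R1

Alice's best reply maximizes expected payoff against the mix.
R1: (1/5)·0 + (1/5)·6 + (2/5)·6 + (1/5)·6 = 24/5
R2: (1/5)·5 + (1/5)·8 + (2/5)·0 + (1/5)·3 = 16/5
R3: (1/5)·6 + (1/5)·0 + (2/5)·4 + (1/5)·7 = 21/5
Highest expected payoff is 24/5, from R1.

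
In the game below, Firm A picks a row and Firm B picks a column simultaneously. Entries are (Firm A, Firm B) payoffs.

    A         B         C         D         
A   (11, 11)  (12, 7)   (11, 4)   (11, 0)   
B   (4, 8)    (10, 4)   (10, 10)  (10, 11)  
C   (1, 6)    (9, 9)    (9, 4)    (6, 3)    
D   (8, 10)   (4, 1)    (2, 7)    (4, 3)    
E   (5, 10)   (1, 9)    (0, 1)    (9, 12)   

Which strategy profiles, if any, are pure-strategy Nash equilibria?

(A, A)

A profile is a Nash equilibrium when each player is best-responding to the other.
Firm A's best responses — vs A: A (payoff 11); vs B: A (payoff 12); vs C: A (payoff 11); vs D: A (payoff 11).
Firm B's best responses — vs A: A (payoff 11); vs B: D (payoff 11); vs C: B (payoff 9); vs D: A (payoff 10); vs E: D (payoff 12).
The only mutual best response is (A, A); neither player gains by switching there.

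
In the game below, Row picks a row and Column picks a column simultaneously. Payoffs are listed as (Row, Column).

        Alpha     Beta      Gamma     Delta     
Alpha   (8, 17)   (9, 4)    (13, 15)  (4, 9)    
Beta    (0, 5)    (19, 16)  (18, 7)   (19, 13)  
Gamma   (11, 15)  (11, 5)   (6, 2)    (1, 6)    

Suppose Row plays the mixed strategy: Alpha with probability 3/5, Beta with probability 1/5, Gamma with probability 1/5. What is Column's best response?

Column's best reply maximizes expected payoff against the mix.
Alpha: (3/5)·17 + (1/5)·5 + (1/5)·15 = 71/5
Beta: (3/5)·4 + (1/5)·16 + (1/5)·5 = 33/5
Gamma: (3/5)·15 + (1/5)·7 + (1/5)·2 = 54/5
Delta: (3/5)·9 + (1/5)·13 + (1/5)·6 = 46/5
Highest expected payoff is 71/5, from Alpha.

Alpha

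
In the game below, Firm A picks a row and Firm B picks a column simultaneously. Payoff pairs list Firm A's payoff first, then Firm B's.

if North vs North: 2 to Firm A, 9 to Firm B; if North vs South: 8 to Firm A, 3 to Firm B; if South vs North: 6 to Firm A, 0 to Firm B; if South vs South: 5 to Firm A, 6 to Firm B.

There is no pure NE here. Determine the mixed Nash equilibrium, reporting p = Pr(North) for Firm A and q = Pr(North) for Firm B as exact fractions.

p = 1/2, q = 3/7

Each player's mixing probability is pinned down by making the *other* player indifferent.
Firm B indifferent between North and South: p·9 + (1−p)·0 = p·3 + (1−p)·6 ⟹ 0 + 9p = 6 + (-3)p ⟹ p = 1/2.
Firm A indifferent between North and South: q·2 + (1−q)·8 = q·6 + (1−q)·5 ⟹ 8 + (-6)q = 5 + 1q ⟹ q = 3/7.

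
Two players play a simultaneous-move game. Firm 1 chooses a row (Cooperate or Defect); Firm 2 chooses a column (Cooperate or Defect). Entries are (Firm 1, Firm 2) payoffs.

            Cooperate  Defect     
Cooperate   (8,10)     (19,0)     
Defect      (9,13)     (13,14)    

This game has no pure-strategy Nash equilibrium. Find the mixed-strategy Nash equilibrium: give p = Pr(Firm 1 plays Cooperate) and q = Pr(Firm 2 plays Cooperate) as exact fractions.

p = 1/11, q = 6/7

Each player's mixing probability is pinned down by making the *other* player indifferent.
Firm 2 indifferent between Cooperate and Defect: p·10 + (1−p)·13 = p·0 + (1−p)·14 ⟹ 13 + (-3)p = 14 + (-14)p ⟹ p = 1/11.
Firm 1 indifferent between Cooperate and Defect: q·8 + (1−q)·19 = q·9 + (1−q)·13 ⟹ 19 + (-11)q = 13 + (-4)q ⟹ q = 6/7.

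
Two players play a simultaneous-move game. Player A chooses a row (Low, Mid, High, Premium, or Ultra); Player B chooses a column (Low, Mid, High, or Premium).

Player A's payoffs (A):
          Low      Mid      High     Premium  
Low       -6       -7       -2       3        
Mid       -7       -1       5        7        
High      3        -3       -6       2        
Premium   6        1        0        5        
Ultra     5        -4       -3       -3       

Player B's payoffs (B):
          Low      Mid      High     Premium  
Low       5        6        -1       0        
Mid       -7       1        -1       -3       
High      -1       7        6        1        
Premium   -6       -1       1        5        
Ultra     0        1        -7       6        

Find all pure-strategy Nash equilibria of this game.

No pure-strategy Nash equilibrium

Find each player's best response to every opponent strategy; NE are the intersections.
Player A's best responses — vs Low: Premium (payoff 6); vs Mid: Premium (payoff 1); vs High: Mid (payoff 5); vs Premium: Mid (payoff 7).
Player B's best responses — vs Low: Mid (payoff 6); vs Mid: Mid (payoff 1); vs High: Mid (payoff 7); vs Premium: Premium (payoff 5); vs Ultra: Premium (payoff 6).
No cell has both players best-responding. For instance, Player A's best reply to Mid is Premium, but against Premium Player B prefers Premium over Mid.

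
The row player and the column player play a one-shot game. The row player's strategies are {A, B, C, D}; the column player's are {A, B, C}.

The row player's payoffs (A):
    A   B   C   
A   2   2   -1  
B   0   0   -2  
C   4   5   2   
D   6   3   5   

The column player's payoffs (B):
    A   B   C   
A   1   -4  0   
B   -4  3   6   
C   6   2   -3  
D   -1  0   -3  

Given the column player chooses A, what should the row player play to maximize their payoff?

D

With the column player fixed at A, the row player's payoffs are: A → 2, B → 0, C → 4, D → 6.
The maximum is 6, achieved by D.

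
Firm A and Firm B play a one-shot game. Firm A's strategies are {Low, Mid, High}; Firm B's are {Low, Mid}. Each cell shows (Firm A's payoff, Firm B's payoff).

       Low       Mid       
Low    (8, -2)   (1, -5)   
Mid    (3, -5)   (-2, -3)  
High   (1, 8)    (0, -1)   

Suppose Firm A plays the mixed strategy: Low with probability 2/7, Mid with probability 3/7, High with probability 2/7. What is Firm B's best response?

Low

Firm B's best reply maximizes expected payoff against the mix.
Low: (2/7)·(-2) + (3/7)·(-5) + (2/7)·8 = -3/7
Mid: (2/7)·(-5) + (3/7)·(-3) + (2/7)·(-1) = -3
Highest expected payoff is -3/7, from Low.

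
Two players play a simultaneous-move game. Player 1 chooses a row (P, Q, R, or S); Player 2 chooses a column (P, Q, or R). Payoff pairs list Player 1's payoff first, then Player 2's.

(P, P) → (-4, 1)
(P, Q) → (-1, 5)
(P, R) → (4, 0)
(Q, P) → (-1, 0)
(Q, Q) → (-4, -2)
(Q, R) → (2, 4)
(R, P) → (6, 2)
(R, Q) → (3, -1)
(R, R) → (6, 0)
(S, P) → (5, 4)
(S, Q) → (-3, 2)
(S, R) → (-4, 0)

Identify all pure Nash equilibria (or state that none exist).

(R, P)

Find each player's best response to every opponent strategy; NE are the intersections.
Player 1's best responses — vs P: R (payoff 6); vs Q: R (payoff 3); vs R: R (payoff 6).
Player 2's best responses — vs P: Q (payoff 5); vs Q: R (payoff 4); vs R: P (payoff 2); vs S: P (payoff 4).
The only mutual best response is (R, P); neither player gains by switching there.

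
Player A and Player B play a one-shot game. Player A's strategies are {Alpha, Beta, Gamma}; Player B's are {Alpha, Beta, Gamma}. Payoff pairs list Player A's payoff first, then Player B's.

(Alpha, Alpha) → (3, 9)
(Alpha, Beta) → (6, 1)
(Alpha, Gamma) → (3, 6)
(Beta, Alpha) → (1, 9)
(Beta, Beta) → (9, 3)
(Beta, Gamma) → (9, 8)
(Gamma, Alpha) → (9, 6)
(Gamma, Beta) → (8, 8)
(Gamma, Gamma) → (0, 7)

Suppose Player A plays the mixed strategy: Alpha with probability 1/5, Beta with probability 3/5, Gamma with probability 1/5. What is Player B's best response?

Player B's best reply maximizes expected payoff against the mix.
Alpha: (1/5)·9 + (3/5)·9 + (1/5)·6 = 42/5
Beta: (1/5)·1 + (3/5)·3 + (1/5)·8 = 18/5
Gamma: (1/5)·6 + (3/5)·8 + (1/5)·7 = 37/5
Highest expected payoff is 42/5, from Alpha.

Alpha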